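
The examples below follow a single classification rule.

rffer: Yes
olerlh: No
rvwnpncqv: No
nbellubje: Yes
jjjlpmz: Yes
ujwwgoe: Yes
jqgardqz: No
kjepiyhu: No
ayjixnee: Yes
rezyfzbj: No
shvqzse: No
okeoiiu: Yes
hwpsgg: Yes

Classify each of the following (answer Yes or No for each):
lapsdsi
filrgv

Rule: has a double letter. This holds for each 'Yes' example and fails for each 'No' one.
lapsdsi — no doubled letter, hence No.
filrgv — no doubled letter, hence No.

No, No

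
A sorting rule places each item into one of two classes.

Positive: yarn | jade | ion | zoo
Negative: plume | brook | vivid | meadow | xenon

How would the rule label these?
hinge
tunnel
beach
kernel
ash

The pattern is that an item is 'Positive' exactly when: length ≤ 4.
hinge: length 5 — fails the rule, so Negative. tunnel: length 6 — fails the rule, so Negative. beach: length 5 — fails the rule, so Negative. kernel: length 6 — fails the rule, so Negative. ash: length 3 — meets the rule, so Positive.

Negative, Negative, Negative, Negative, Positive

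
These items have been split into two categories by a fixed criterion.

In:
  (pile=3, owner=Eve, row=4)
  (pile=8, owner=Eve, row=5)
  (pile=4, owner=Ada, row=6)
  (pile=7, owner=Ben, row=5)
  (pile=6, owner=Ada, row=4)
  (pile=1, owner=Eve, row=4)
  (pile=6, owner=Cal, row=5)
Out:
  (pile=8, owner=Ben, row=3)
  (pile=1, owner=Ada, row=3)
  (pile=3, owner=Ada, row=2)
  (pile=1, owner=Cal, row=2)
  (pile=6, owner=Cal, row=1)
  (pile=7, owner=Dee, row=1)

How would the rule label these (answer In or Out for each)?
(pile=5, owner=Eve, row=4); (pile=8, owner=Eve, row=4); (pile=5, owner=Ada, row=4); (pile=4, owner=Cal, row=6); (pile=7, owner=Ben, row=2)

In, In, In, In, Out

The common property of the 'In' items is: row ≥ 4. No 'Out' item has it.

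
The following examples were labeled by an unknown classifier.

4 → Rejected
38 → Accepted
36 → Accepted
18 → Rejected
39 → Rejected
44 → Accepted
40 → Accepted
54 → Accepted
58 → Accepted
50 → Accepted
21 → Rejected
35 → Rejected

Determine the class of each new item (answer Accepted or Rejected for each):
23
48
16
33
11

Rule: even AND at least 21. This holds for each 'Accepted' example and fails for each 'Rejected' one.
23: 23 is odd, 23 ≥ 21 — lacks this property, so Rejected.
48: 48 is even, 48 ≥ 21 — matches, so Accepted.
16: 16 is even, 16 < 21 — lacks this property, so Rejected.
33: 33 is odd, 33 ≥ 21 — lacks this property, so Rejected.
11: 11 is odd, 11 < 21 — lacks this property, so Rejected.

Rejected, Accepted, Rejected, Rejected, Rejected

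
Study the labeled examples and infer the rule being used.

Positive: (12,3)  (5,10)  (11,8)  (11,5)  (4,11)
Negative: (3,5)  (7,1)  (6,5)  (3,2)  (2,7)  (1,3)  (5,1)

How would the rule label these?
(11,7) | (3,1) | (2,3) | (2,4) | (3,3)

Positive, Negative, Negative, Negative, Negative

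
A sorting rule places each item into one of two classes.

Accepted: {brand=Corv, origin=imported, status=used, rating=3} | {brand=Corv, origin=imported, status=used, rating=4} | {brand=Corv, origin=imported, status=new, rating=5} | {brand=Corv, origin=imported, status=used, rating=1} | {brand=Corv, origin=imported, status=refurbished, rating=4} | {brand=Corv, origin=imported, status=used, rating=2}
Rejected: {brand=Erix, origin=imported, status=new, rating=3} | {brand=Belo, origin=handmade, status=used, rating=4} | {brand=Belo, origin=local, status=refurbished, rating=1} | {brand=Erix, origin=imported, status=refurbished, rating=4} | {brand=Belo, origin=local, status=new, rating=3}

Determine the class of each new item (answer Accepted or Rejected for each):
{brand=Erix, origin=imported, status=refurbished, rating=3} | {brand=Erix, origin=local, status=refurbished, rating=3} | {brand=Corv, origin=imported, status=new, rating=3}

One predicate separates the groups cleanly: brand is Corv.
{brand=Erix, origin=imported, status=refurbished, rating=3} — brand is Erix, hence Rejected.
{brand=Erix, origin=local, status=refurbished, rating=3} — brand is Erix, hence Rejected.
{brand=Corv, origin=imported, status=new, rating=3} — brand is Corv, hence Accepted.

Rejected, Rejected, Accepted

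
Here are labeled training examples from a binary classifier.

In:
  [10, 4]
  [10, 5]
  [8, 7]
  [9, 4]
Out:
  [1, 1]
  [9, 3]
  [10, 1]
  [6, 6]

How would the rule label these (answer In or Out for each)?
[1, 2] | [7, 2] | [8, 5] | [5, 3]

Out, Out, In, Out

'In' ⟺ sum ≥ 13.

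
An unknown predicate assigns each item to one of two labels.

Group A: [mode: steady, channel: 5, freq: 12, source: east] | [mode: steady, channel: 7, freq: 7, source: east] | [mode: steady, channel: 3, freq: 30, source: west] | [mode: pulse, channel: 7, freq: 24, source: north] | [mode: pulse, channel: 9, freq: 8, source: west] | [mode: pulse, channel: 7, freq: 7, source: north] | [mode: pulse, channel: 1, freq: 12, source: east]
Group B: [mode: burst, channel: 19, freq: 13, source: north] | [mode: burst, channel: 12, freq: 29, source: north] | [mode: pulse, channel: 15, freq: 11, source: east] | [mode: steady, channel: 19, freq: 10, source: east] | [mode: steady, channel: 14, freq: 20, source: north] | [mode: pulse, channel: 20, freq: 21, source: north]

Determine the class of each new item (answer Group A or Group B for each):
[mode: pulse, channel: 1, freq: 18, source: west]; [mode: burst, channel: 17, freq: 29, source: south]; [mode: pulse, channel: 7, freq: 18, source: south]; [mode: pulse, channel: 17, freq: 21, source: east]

Group A, Group B, Group A, Group B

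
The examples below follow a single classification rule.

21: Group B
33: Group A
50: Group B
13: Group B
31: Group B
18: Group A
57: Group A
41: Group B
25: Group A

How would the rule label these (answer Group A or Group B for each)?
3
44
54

Group B, Group A, Group A

The pattern is that an item is 'Group A' exactly when: digit sum ≥ 6.
3 — digit sum 3, hence Group B. 44 — digit sum 4+4 = 8, hence Group A. 54 — digit sum 5+4 = 9, hence Group A.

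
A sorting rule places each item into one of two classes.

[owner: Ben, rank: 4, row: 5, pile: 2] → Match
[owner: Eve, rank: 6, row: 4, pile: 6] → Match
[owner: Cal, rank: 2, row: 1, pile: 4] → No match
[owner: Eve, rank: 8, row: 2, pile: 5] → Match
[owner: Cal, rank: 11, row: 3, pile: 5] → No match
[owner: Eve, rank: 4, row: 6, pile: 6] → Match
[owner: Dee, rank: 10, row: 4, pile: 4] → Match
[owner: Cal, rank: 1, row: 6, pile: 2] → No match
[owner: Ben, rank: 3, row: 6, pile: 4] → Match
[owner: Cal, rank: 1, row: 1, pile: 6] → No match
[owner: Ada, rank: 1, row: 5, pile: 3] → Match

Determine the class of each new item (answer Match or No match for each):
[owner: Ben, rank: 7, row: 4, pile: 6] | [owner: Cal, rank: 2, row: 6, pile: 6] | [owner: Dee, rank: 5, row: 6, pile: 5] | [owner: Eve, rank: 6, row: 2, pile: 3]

'Match' ⟺ owner is not Cal.
[owner: Ben, rank: 7, row: 4, pile: 6]: Match (owner is Ben).
[owner: Cal, rank: 2, row: 6, pile: 6]: No match (owner is Cal).
[owner: Dee, rank: 5, row: 6, pile: 5]: Match (owner is Dee).
[owner: Eve, rank: 6, row: 2, pile: 3]: Match (owner is Eve).

Match, No match, Match, Match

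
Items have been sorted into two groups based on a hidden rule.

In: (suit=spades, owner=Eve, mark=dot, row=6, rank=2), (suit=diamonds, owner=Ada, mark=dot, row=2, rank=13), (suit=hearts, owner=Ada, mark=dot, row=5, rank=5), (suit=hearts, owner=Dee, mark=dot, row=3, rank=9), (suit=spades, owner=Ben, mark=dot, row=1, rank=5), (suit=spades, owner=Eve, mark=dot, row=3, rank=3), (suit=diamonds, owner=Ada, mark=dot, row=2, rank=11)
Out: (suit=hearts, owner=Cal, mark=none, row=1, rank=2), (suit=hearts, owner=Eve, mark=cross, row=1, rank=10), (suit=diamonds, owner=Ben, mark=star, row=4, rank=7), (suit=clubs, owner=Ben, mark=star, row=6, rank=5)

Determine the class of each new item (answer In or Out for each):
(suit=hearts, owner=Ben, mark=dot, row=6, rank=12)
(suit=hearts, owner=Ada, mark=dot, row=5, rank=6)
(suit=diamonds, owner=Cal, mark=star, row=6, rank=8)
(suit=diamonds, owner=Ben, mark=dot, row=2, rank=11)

In, In, Out, In

Checking candidate rules against both groups, what survives is: mark is dot.
In: (suit=hearts, owner=Ben, mark=dot, row=6, rank=12), since mark is dot. In: (suit=hearts, owner=Ada, mark=dot, row=5, rank=6), since mark is dot. Out: (suit=diamonds, owner=Cal, mark=star, row=6, rank=8), since mark is star. In: (suit=diamonds, owner=Ben, mark=dot, row=2, rank=11), since mark is dot.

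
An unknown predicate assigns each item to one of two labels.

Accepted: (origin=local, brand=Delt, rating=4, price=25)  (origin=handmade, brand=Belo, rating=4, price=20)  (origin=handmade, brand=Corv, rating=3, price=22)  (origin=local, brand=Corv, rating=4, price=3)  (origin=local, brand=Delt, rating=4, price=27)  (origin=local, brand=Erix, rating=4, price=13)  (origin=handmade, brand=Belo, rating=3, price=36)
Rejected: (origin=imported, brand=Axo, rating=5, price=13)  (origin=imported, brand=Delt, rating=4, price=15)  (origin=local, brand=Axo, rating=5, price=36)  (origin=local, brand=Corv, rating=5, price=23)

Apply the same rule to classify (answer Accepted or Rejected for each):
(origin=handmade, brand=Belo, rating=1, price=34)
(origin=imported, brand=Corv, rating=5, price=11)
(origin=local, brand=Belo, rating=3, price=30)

Accepted, Rejected, Accepted

All 'Accepted' examples share one property — price ≠ 15 AND rating ≤ 4 — and every 'Rejected' example lacks it.
(origin=handmade, brand=Belo, rating=1, price=34) → price = 34, rating = 1 → Accepted.
(origin=imported, brand=Corv, rating=5, price=11) → price = 11, rating = 5 → Rejected.
(origin=local, brand=Belo, rating=3, price=30) → price = 30, rating = 3 → Accepted.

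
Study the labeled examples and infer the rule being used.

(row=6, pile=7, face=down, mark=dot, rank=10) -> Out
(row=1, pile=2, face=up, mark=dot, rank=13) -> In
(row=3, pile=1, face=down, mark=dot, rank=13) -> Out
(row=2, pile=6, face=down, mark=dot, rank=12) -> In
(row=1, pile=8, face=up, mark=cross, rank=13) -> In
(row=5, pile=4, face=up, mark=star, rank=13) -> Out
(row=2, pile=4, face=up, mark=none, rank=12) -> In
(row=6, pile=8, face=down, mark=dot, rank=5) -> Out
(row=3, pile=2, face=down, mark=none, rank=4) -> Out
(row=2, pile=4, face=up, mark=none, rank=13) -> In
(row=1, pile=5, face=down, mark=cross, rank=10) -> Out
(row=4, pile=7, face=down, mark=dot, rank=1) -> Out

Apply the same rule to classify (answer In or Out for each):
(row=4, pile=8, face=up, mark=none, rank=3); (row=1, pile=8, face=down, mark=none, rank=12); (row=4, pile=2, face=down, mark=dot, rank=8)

A rule that fits every label: row ≤ 2 AND rank ≥ 12 — true of each 'In' example, false of each 'Out' one.

Out, In, Out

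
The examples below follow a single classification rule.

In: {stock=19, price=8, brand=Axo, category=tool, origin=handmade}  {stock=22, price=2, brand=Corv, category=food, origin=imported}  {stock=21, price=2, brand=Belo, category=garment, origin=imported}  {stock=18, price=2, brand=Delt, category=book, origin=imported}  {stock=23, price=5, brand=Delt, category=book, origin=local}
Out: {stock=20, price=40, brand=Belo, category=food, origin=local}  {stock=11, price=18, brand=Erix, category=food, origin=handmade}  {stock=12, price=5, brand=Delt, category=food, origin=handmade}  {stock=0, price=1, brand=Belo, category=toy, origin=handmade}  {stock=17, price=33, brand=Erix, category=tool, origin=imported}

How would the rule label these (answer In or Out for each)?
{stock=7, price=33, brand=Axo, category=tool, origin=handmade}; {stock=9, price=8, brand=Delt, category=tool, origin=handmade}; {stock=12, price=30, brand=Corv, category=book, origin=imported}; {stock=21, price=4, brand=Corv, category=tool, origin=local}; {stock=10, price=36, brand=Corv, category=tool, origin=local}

Out, Out, Out, In, Out

The classifier is using: price ≤ 8 AND stock ≥ 17.
{stock=7, price=33, brand=Axo, category=tool, origin=handmade}: price = 33, stock = 7, doesn't qualify → Out. {stock=9, price=8, brand=Delt, category=tool, origin=handmade}: price = 8, stock = 9, doesn't qualify → Out. {stock=12, price=30, brand=Corv, category=book, origin=imported}: price = 30, stock = 12, doesn't qualify → Out. {stock=21, price=4, brand=Corv, category=tool, origin=local}: price = 4, stock = 21, matches → In. {stock=10, price=36, brand=Corv, category=tool, origin=local}: price = 36, stock = 10, doesn't qualify → Out.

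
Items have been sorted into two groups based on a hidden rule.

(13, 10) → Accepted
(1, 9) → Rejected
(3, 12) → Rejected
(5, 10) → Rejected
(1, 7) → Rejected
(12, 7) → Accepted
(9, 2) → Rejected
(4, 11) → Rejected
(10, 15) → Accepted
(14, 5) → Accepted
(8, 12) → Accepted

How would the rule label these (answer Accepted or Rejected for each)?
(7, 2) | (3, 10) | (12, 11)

Rejected, Rejected, Accepted

The common property of the 'Accepted' items is: sum ≥ 19. No 'Rejected' item has it.
Rejected: (7, 2), since 7+2 = 9. Rejected: (3, 10), since 3+10 = 13. Accepted: (12, 11), since 12+11 = 23.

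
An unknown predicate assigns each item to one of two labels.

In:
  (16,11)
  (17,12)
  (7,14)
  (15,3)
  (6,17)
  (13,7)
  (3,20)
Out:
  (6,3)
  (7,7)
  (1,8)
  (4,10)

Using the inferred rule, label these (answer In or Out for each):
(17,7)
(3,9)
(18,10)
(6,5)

The simplest hypothesis consistent with all the labels is: sum ≥ 18.

In, Out, In, Out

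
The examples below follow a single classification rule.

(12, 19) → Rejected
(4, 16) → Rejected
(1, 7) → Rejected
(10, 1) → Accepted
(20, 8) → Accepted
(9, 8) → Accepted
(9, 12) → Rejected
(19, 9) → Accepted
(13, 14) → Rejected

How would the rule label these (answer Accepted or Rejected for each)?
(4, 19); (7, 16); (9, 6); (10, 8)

Rejected, Rejected, Accepted, Accepted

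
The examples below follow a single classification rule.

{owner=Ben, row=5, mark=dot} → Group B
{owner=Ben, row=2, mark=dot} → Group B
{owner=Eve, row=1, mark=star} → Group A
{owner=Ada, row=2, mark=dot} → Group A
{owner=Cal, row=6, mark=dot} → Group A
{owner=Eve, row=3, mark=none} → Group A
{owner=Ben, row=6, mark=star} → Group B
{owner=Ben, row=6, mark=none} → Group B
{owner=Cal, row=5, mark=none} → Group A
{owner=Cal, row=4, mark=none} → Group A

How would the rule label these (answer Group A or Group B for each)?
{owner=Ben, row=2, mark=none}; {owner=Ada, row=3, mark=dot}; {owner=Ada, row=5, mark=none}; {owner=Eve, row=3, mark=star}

A rule that fits every label: owner is not Ben — true of each 'Group A' example, false of each 'Group B' one.

Group B, Group A, Group A, Group A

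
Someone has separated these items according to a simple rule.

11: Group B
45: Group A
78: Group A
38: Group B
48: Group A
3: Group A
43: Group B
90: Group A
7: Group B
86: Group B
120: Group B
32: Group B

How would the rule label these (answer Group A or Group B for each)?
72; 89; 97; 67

The common property of the 'Group A' items is: multiple of 3 AND at most 90. No 'Group B' item has it.
72: 72 = 3·24, 72 ≤ 90, passes → Group A.
89: 89 = 3·29 + 2, 89 ≤ 90, does not fit → Group B.
97: 97 = 3·32 + 1, 97 > 90, does not fit → Group B.
67: 67 = 3·22 + 1, 67 ≤ 90, does not fit → Group B.

Group A, Group B, Group B, Group B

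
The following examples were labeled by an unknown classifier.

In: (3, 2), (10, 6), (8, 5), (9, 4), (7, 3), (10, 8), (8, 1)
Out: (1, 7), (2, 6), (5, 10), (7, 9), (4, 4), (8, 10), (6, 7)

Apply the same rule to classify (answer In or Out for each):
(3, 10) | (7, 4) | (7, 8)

Out, In, Out

Checking candidate rules against both groups, what survives is: first > second.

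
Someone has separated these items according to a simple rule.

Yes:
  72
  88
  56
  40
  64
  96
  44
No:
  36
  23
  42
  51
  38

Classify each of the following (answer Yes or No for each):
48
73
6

The common property of the 'Yes' items is: multiple of 4 AND at least 38. No 'No' item has it.

Yes, No, No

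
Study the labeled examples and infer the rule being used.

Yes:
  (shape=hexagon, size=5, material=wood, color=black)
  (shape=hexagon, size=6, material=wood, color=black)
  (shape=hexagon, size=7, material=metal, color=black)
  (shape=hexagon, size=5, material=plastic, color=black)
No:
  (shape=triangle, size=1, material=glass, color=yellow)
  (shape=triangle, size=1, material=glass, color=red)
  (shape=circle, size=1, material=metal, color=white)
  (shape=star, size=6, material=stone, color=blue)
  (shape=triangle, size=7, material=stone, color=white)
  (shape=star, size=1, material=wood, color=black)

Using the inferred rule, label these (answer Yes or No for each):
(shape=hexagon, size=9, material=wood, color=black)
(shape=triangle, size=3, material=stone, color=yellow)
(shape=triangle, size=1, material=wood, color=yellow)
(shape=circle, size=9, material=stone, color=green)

Yes, No, No, No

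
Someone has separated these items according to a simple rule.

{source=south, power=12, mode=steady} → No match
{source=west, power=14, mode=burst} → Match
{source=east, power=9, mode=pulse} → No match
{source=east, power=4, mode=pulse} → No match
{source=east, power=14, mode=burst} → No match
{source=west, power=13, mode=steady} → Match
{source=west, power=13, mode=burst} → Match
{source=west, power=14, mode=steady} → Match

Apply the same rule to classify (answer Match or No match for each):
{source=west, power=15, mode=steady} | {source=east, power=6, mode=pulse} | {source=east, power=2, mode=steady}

Match, No match, No match

The simplest hypothesis consistent with all the labels is: source is west.
Match: {source=west, power=15, mode=steady}, since source is west. No match: {source=east, power=6, mode=pulse}, since source is east. No match: {source=east, power=2, mode=steady}, since source is east.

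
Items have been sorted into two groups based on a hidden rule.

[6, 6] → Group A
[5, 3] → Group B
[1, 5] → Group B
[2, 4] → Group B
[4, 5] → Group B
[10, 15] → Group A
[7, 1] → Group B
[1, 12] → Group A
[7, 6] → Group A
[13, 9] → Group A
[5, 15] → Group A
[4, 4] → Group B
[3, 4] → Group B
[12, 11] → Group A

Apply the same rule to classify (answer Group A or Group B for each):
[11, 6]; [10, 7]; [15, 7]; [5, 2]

Group A, Group A, Group A, Group B

Every 'Group A' example satisfies: sum ≥ 12. None of the 'Group B' examples do.
[11, 6]: 11+6 = 17 — satisfies this, so Group A.
[10, 7]: 10+7 = 17 — satisfies this, so Group A.
[15, 7]: 15+7 = 22 — satisfies this, so Group A.
[5, 2]: 5+2 = 7 — doesn't match, so Group B.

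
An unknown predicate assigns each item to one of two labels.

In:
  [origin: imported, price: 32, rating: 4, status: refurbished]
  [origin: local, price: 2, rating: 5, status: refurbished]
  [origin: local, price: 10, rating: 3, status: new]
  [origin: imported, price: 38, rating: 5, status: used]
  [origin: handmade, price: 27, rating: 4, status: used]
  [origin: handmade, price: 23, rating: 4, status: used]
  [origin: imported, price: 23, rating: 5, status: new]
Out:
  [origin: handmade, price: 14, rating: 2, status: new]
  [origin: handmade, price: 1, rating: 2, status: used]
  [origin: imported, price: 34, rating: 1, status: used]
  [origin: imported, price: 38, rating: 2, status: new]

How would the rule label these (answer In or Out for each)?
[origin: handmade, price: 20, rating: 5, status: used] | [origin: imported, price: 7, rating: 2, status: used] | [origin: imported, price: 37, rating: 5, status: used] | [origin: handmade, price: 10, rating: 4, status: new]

The common property of the 'In' items is: rating ≥ 3. No 'Out' item has it.
In: [origin: handmade, price: 20, rating: 5, status: used], since rating = 5. Out: [origin: imported, price: 7, rating: 2, status: used], since rating = 2. In: [origin: imported, price: 37, rating: 5, status: used], since rating = 5. In: [origin: handmade, price: 10, rating: 4, status: new], since rating = 4.

In, Out, In, In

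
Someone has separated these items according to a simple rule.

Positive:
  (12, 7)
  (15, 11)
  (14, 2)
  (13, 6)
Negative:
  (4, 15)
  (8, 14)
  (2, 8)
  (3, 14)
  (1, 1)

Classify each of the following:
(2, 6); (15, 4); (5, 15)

Negative, Positive, Negative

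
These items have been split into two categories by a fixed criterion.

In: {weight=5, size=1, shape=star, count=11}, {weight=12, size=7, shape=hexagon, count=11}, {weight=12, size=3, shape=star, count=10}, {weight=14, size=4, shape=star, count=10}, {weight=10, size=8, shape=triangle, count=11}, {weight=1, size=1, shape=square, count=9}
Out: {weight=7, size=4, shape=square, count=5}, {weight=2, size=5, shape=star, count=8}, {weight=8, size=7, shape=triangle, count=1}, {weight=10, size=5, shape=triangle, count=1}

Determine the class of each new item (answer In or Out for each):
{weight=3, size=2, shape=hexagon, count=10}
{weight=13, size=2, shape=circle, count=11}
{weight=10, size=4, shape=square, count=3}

The pattern is that an item is 'In' exactly when: count ≥ 9.
{weight=3, size=2, shape=hexagon, count=10}: count = 10 — matches, so In. {weight=13, size=2, shape=circle, count=11}: count = 11 — matches, so In. {weight=10, size=4, shape=square, count=3}: count = 3 — does not satisfy this, so Out.

In, In, Out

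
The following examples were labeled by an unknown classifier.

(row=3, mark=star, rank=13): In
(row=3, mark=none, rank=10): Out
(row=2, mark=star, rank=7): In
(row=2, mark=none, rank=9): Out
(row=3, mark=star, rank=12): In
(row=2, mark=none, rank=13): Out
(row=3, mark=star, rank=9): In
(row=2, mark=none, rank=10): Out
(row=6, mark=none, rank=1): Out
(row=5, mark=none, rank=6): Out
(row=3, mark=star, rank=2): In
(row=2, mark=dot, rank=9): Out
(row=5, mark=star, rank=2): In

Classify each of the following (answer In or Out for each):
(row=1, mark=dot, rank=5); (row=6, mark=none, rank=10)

Out, Out

The classifier is using: mark is star.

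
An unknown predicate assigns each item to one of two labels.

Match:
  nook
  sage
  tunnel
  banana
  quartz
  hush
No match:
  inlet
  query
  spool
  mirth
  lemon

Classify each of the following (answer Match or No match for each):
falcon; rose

The simplest hypothesis consistent with all the labels is: even length.

Match, Match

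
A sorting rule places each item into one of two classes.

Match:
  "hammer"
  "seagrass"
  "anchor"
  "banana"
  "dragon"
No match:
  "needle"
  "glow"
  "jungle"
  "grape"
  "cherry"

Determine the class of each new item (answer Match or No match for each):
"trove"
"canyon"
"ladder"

The distinguishing property — even length AND contains 'a' — holds for all the 'Match' cases and none of the 'No match' cases.
"trove": length 5, no 'a' — fails the rule, so No match.
"canyon": length 6, has 'a' — meets the rule, so Match.
"ladder": length 6, has 'a' — meets the rule, so Match.

No match, Match, Match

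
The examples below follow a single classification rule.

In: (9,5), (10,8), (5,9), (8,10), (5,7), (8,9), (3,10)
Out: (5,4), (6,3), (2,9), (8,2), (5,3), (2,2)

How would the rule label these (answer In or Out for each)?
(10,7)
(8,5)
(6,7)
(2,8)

The rule appears to be: sum ≥ 12.
(10,7): 10+7 = 17 — checks out, so In.
(8,5): 8+5 = 13 — checks out, so In.
(6,7): 6+7 = 13 — checks out, so In.
(2,8): 2+8 = 10 — doesn't match, so Out.

In, In, In, Out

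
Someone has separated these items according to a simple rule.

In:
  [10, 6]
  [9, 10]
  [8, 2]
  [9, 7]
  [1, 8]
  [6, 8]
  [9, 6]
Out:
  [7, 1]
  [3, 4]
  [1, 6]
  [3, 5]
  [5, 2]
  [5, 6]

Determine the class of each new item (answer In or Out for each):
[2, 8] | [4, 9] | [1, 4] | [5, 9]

In, In, Out, In

The simplest hypothesis consistent with all the labels is: max ≥ 8.
[2, 8]: In (max 8). [4, 9]: In (max 9). [1, 4]: Out (max 4). [5, 9]: In (max 9).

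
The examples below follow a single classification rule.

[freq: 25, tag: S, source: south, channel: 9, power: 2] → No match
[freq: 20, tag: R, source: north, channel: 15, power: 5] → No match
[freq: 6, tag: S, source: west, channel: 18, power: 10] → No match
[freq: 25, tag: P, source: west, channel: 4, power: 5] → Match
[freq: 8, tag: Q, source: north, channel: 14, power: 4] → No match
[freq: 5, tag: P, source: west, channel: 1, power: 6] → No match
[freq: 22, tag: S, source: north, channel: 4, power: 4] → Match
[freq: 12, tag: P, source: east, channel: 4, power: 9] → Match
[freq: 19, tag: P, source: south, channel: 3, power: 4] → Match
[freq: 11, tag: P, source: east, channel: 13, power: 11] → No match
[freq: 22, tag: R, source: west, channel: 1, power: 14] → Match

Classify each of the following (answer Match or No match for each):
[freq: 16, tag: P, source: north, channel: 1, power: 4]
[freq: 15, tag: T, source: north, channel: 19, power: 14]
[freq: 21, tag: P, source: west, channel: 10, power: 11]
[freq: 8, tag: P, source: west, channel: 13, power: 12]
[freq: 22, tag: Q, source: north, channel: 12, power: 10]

The rule appears to be: freq ≥ 6 AND channel ≤ 4.

Match, No match, No match, No match, No match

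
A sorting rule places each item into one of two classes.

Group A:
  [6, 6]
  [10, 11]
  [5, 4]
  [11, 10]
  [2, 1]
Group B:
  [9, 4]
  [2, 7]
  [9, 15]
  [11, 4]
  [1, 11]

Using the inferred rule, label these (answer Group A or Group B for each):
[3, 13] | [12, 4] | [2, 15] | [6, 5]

Group B, Group B, Group B, Group A

A rule that fits every label: |first − second| ≤ 1 — true of each 'Group A' example, false of each 'Group B' one.
Group B: [3, 13], since |3−13| = 10. Group B: [12, 4], since |12−4| = 8. Group B: [2, 15], since |2−15| = 13. Group A: [6, 5], since |6−5| = 1.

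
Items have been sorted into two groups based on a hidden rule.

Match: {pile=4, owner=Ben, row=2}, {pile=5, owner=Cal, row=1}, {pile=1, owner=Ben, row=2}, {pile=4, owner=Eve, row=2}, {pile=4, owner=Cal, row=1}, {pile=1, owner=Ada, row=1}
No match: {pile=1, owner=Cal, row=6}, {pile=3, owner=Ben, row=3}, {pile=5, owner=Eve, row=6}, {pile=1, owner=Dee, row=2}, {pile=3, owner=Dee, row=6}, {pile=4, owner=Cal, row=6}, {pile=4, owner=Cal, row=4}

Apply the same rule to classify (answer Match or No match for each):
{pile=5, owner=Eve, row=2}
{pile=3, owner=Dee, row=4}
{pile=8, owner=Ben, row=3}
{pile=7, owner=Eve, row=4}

One predicate separates the groups cleanly: owner is not Dee AND row ≤ 2.
{pile=5, owner=Eve, row=2}: Match (owner is Eve, row = 2). {pile=3, owner=Dee, row=4}: No match (owner is Dee, row = 4). {pile=8, owner=Ben, row=3}: No match (owner is Ben, row = 3). {pile=7, owner=Eve, row=4}: No match (owner is Eve, row = 4).

Match, No match, No match, No match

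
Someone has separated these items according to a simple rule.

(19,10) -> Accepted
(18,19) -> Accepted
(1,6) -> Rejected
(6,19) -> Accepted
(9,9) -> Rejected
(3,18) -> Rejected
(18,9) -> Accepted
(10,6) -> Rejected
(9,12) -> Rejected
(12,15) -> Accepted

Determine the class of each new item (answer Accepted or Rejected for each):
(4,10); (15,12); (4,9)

The common property of the 'Accepted' items is: sum ≥ 25. No 'Rejected' item has it.

Rejected, Accepted, Rejected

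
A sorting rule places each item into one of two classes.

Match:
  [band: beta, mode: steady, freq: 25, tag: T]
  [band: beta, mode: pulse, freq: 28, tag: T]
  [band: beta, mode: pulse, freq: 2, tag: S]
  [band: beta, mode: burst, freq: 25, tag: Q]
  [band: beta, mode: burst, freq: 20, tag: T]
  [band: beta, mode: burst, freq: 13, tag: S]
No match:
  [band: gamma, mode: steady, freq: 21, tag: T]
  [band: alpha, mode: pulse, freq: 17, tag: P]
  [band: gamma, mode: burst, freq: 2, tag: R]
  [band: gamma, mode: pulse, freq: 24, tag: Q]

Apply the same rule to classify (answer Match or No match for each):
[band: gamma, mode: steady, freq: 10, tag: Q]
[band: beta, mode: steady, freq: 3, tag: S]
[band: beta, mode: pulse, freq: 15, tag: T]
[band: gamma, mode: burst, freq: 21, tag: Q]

Looking at the examples, the only property every 'Match' case has and every 'No match' case lacks is: band is beta.
[band: gamma, mode: steady, freq: 10, tag: Q] → band is gamma → No match. [band: beta, mode: steady, freq: 3, tag: S] → band is beta → Match. [band: beta, mode: pulse, freq: 15, tag: T] → band is beta → Match. [band: gamma, mode: burst, freq: 21, tag: Q] → band is gamma → No match.

No match, Match, Match, No match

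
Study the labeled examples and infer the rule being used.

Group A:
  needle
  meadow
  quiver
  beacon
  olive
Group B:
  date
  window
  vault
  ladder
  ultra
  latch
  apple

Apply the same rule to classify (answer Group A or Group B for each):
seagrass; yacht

Group A, Group B

The pattern is that an item is 'Group A' exactly when: has ≥ 3 vowels.
seagrass — 3 vowels, hence Group A.
yacht — 1 vowel, hence Group B.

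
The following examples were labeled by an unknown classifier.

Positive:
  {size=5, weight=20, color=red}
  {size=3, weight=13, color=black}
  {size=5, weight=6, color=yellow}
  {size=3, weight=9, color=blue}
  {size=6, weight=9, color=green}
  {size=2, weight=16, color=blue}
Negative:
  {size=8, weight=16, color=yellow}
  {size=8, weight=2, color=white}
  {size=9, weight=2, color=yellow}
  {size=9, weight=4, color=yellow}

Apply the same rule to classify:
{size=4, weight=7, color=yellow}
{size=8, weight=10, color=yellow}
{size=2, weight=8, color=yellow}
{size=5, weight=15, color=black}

One predicate separates the groups cleanly: size ≤ 6.
{size=4, weight=7, color=yellow}: size = 4, satisfies this → Positive.
{size=8, weight=10, color=yellow}: size = 8, lacks this property → Negative.
{size=2, weight=8, color=yellow}: size = 2, satisfies this → Positive.
{size=5, weight=15, color=black}: size = 5, satisfies this → Positive.

Positive, Negative, Positive, Positive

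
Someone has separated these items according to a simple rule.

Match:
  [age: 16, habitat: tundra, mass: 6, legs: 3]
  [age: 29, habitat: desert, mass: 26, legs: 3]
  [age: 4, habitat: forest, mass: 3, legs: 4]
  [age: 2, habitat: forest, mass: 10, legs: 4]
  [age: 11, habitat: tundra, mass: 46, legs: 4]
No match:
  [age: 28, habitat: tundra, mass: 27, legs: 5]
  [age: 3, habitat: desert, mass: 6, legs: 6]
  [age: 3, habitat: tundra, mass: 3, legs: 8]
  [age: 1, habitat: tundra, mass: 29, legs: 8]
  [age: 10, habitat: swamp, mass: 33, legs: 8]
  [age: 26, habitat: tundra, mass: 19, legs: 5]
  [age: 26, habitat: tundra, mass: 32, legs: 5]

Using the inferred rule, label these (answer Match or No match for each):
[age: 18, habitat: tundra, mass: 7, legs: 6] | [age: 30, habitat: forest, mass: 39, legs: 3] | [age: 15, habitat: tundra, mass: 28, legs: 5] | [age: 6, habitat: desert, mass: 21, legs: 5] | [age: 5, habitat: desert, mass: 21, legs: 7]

All 'Match' examples share one property — legs ≤ 4 — and every 'No match' example lacks it.
[age: 18, habitat: tundra, mass: 7, legs: 6]: legs = 6, fails the rule → No match. [age: 30, habitat: forest, mass: 39, legs: 3]: legs = 3, meets the rule → Match. [age: 15, habitat: tundra, mass: 28, legs: 5]: legs = 5, fails the rule → No match. [age: 6, habitat: desert, mass: 21, legs: 5]: legs = 5, fails the rule → No match. [age: 5, habitat: desert, mass: 21, legs: 7]: legs = 7, fails the rule → No match.

No match, Match, No match, No match, No match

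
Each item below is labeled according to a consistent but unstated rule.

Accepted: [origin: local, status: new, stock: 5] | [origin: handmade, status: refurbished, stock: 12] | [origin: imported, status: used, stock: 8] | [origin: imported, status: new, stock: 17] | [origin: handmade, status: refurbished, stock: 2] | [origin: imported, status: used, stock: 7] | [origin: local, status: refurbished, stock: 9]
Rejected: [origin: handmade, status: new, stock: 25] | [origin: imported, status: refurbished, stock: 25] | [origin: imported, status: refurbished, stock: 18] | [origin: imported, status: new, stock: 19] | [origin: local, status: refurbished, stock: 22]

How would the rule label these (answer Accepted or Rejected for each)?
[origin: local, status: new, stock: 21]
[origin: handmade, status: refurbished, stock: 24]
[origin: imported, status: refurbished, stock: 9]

The classifier is using: stock ≤ 17.
Rejected: [origin: local, status: new, stock: 21], since stock = 21.
Rejected: [origin: handmade, status: refurbished, stock: 24], since stock = 24.
Accepted: [origin: imported, status: refurbished, stock: 9], since stock = 9.

Rejected, Rejected, Accepted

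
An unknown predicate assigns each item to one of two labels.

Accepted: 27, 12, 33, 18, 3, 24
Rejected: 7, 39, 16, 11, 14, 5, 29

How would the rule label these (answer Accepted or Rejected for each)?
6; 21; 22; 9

Rule: multiple of 3 AND at most 33. This holds for each 'Accepted' example and fails for each 'Rejected' one.
6: 6 = 3·2, 6 ≤ 33 — checks out, so Accepted. 21: 21 = 3·7, 21 ≤ 33 — checks out, so Accepted. 22: 22 = 3·7 + 1, 22 ≤ 33 — fails this test, so Rejected. 9: 9 = 3·3, 9 ≤ 33 — checks out, so Accepted.

Accepted, Accepted, Rejected, Accepted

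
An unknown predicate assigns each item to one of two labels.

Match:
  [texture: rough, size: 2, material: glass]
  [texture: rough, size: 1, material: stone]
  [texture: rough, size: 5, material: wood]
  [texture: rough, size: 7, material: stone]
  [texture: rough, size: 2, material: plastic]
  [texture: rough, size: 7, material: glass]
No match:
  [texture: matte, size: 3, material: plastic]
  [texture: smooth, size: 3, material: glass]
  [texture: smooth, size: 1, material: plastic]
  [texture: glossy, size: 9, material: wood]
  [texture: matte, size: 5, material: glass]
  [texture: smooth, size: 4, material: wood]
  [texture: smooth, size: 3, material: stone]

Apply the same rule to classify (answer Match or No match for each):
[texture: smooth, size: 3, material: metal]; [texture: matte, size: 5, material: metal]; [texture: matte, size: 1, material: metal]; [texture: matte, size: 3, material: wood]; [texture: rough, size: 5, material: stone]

A rule that fits every label: texture is rough — true of each 'Match' example, false of each 'No match' one.
[texture: smooth, size: 3, material: metal]: texture is smooth, doesn't qualify → No match.
[texture: matte, size: 5, material: metal]: texture is matte, doesn't qualify → No match.
[texture: matte, size: 1, material: metal]: texture is matte, doesn't qualify → No match.
[texture: matte, size: 3, material: wood]: texture is matte, doesn't qualify → No match.
[texture: rough, size: 5, material: stone]: texture is rough, checks out → Match.

No match, No match, No match, No match, Match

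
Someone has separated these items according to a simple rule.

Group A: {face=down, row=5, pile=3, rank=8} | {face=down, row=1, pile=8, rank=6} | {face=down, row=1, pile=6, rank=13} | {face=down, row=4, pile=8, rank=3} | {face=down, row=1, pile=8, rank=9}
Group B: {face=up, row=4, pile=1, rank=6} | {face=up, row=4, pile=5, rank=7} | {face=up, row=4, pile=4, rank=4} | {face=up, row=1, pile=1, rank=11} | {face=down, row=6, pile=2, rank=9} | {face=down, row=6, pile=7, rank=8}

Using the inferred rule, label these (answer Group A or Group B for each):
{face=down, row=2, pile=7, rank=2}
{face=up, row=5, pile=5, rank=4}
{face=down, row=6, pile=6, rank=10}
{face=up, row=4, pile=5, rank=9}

The classifier is using: face is down AND row ≤ 5.

Group A, Group B, Group B, Group B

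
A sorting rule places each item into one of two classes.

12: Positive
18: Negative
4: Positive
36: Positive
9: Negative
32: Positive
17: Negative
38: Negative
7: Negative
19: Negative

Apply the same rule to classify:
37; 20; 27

Negative, Positive, Negative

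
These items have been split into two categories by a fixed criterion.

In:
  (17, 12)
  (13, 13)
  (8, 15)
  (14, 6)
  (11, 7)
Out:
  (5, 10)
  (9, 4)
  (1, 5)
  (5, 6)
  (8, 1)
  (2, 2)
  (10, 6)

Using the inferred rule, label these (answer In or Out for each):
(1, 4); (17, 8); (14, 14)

All 'In' examples share one property — sum ≥ 18 — and every 'Out' example lacks it.

Out, In, In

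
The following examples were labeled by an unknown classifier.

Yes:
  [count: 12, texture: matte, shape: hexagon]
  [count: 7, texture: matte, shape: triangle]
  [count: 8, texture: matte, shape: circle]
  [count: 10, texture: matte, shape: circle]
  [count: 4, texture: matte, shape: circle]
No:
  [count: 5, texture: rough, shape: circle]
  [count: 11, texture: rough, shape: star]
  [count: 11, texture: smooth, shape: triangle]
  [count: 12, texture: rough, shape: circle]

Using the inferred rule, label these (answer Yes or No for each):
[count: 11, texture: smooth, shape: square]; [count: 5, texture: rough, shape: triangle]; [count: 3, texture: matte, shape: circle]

Looking at the examples, the only property every 'Yes' case has and every 'No' case lacks is: texture is matte.
[count: 11, texture: smooth, shape: square]: texture is smooth, doesn't match → No. [count: 5, texture: rough, shape: triangle]: texture is rough, doesn't match → No. [count: 3, texture: matte, shape: circle]: texture is matte, has this property → Yes.

No, No, Yes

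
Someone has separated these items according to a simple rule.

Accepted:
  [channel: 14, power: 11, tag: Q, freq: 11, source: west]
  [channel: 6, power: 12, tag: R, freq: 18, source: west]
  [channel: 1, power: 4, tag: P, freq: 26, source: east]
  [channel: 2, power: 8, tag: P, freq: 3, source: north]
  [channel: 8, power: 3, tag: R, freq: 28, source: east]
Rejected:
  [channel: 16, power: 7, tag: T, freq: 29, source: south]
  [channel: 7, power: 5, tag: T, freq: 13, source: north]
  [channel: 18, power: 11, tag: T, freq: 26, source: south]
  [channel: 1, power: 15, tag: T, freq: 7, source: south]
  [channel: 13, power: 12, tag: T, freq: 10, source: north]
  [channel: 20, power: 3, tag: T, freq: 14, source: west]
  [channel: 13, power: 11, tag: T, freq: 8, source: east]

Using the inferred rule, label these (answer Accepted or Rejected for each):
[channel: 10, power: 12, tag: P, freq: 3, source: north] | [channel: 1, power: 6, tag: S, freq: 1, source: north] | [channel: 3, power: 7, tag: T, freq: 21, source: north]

Accepted, Accepted, Rejected

The pattern is that an item is 'Accepted' exactly when: tag is not T.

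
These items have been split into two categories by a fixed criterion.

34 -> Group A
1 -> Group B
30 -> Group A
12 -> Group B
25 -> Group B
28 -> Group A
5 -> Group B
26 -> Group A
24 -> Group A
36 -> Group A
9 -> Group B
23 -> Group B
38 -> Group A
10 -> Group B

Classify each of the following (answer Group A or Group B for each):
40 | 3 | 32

Group A, Group B, Group A

The rule appears to be: even AND at least 23.
40: Group A (40 is even, 40 ≥ 23). 3: Group B (3 is odd, 3 < 23). 32: Group A (32 is even, 32 ≥ 23).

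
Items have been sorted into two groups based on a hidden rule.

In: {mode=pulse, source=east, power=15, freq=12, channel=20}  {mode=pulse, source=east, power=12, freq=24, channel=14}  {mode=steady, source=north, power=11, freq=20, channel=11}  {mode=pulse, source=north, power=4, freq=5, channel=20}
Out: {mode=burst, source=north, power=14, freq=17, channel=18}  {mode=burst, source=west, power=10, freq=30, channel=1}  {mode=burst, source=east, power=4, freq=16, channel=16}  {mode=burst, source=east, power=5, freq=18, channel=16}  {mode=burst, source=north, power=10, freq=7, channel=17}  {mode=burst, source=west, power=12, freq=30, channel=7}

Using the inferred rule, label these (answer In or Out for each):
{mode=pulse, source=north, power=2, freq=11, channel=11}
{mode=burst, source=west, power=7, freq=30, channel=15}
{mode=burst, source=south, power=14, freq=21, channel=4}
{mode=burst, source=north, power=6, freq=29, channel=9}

One predicate separates the groups cleanly: mode is not burst.

In, Out, Out, Out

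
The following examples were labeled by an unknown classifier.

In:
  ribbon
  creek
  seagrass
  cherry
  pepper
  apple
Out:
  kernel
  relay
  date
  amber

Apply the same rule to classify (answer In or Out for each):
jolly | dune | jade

In, Out, Out

The classifier is using: has a double letter.
jolly: In ('ll' doubled). dune: Out (no doubled letter). jade: Out (no doubled letter).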